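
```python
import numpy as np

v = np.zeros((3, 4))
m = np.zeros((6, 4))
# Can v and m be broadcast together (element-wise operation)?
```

No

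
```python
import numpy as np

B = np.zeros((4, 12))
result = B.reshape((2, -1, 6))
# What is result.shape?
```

(2, 4, 6)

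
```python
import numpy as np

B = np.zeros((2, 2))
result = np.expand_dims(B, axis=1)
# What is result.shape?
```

(2, 1, 2)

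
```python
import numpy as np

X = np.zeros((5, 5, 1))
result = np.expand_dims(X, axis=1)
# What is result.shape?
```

(5, 1, 5, 1)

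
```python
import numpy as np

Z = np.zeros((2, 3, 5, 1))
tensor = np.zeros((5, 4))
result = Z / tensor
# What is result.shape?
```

(2, 3, 5, 4)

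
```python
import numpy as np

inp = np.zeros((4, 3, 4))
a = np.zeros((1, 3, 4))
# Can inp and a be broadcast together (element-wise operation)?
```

Yes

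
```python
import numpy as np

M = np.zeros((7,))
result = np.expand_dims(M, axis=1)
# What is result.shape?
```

(7, 1)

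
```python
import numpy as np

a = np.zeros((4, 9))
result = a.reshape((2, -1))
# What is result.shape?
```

(2, 18)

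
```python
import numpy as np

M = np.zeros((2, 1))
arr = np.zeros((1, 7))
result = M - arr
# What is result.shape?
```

(2, 7)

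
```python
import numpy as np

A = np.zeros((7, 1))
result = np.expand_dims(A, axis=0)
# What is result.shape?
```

(1, 7, 1)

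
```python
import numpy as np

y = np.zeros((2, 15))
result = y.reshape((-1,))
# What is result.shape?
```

(30,)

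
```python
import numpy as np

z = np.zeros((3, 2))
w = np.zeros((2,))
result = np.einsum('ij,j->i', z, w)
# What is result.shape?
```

(3,)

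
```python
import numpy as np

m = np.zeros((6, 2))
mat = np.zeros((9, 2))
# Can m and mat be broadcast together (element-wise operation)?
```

No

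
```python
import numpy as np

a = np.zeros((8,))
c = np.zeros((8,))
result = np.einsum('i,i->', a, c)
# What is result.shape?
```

()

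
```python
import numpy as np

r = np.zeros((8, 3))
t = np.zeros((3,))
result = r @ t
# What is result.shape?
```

(8,)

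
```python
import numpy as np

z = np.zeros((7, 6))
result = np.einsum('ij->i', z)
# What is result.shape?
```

(7,)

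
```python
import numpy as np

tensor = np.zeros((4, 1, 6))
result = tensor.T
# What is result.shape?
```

(6, 1, 4)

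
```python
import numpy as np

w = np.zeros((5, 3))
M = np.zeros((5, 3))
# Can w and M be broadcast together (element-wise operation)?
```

Yes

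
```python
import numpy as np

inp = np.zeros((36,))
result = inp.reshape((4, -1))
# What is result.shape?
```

(4, 9)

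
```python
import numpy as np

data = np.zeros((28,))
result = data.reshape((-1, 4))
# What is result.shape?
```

(7, 4)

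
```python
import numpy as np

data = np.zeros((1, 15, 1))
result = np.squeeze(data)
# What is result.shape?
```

(15,)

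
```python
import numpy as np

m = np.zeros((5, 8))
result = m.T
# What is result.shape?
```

(8, 5)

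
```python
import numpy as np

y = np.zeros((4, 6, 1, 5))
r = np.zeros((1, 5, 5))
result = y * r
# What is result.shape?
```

(4, 6, 5, 5)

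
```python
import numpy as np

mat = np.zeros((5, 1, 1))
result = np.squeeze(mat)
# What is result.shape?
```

(5,)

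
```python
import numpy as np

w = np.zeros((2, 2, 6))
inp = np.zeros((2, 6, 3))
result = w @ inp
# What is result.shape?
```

(2, 2, 3)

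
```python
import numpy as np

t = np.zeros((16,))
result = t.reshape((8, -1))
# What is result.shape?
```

(8, 2)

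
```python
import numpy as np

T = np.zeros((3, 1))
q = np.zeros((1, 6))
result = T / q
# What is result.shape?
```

(3, 6)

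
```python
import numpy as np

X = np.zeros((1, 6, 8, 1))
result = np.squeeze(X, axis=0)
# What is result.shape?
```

(6, 8, 1)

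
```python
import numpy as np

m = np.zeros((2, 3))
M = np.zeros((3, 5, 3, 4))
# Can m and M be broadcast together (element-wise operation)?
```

No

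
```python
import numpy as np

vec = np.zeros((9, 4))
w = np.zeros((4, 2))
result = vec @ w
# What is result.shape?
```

(9, 2)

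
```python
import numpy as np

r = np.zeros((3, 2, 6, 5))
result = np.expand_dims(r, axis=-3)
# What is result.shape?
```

(3, 2, 1, 6, 5)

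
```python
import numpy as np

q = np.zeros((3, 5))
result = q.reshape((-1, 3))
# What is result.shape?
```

(5, 3)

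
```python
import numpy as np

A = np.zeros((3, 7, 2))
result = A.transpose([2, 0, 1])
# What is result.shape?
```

(2, 3, 7)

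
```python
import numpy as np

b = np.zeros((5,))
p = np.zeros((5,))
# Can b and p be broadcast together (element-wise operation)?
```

Yes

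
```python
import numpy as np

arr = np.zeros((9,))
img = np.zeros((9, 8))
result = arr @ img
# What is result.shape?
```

(8,)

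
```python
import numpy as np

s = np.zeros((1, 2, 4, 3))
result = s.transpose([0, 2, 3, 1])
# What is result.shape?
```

(1, 4, 3, 2)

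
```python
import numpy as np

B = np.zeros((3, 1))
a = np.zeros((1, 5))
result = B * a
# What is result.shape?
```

(3, 5)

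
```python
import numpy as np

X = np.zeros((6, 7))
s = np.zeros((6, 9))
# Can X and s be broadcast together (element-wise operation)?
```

No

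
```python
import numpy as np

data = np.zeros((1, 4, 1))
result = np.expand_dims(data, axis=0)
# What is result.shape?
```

(1, 1, 4, 1)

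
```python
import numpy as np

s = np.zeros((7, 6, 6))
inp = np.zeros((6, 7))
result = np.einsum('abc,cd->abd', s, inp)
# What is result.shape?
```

(7, 6, 7)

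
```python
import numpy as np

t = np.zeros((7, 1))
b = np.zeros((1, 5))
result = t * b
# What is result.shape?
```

(7, 5)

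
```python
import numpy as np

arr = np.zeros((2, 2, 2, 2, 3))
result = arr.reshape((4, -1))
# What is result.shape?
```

(4, 12)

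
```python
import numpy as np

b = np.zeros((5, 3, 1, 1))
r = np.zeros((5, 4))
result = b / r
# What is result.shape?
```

(5, 3, 5, 4)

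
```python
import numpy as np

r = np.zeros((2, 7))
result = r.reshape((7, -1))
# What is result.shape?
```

(7, 2)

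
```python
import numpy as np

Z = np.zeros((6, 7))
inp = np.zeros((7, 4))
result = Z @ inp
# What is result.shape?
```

(6, 4)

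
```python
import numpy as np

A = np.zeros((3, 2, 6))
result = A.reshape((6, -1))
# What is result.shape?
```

(6, 6)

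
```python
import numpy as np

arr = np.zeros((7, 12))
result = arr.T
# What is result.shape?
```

(12, 7)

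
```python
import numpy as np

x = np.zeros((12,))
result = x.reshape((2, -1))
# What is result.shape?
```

(2, 6)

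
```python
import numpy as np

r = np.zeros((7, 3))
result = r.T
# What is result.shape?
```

(3, 7)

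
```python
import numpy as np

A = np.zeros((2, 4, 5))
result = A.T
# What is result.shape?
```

(5, 4, 2)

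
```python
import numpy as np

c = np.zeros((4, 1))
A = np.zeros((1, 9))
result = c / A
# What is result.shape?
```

(4, 9)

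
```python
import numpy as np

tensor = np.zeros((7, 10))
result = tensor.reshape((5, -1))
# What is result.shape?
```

(5, 14)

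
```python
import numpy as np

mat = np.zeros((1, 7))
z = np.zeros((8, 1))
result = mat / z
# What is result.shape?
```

(8, 7)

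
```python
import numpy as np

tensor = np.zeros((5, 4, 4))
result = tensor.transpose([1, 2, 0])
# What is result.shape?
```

(4, 4, 5)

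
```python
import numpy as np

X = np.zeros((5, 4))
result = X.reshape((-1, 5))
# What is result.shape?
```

(4, 5)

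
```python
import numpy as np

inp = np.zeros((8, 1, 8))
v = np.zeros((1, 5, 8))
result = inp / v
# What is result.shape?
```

(8, 5, 8)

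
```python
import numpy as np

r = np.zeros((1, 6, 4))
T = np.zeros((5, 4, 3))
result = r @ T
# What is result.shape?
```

(5, 6, 3)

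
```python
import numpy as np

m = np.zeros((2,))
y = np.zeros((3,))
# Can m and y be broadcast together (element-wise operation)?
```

No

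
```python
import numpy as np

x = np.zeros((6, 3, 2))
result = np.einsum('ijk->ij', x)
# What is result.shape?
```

(6, 3)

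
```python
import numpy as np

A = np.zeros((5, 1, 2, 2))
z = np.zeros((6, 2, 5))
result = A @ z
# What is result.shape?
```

(5, 6, 2, 5)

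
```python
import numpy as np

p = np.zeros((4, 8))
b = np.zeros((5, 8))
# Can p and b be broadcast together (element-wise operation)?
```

No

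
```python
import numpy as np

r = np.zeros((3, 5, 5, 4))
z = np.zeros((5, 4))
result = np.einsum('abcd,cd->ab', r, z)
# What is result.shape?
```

(3, 5)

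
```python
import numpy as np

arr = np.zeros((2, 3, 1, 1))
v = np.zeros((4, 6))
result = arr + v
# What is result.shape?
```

(2, 3, 4, 6)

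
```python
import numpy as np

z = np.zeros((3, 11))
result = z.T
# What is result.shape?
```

(11, 3)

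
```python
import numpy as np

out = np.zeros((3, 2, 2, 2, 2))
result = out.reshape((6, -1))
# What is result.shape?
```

(6, 8)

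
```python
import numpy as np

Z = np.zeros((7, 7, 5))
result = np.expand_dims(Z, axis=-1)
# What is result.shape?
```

(7, 7, 5, 1)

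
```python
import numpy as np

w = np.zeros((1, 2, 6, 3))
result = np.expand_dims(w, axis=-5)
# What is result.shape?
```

(1, 1, 2, 6, 3)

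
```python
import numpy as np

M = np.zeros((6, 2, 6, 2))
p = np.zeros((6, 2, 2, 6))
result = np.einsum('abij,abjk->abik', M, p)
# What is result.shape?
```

(6, 2, 6, 6)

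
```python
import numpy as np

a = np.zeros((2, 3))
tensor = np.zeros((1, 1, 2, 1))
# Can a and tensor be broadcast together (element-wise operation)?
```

Yes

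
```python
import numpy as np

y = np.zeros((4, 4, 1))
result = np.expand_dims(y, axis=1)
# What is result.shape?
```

(4, 1, 4, 1)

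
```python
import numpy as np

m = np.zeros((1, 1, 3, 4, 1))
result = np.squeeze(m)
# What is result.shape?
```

(3, 4)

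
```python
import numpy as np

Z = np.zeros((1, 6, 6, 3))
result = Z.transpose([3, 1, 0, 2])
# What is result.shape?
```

(3, 6, 1, 6)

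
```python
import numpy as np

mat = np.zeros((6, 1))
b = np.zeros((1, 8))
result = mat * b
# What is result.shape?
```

(6, 8)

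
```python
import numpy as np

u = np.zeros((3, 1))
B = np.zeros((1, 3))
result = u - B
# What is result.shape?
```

(3, 3)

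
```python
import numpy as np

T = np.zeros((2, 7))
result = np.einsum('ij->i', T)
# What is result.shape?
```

(2,)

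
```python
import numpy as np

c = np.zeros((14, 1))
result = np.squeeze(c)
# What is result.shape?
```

(14,)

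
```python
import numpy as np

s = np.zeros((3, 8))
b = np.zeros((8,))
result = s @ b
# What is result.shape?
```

(3,)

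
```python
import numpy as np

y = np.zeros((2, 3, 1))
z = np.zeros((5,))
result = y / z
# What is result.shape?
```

(2, 3, 5)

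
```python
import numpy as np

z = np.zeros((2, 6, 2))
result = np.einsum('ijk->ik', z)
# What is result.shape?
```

(2, 2)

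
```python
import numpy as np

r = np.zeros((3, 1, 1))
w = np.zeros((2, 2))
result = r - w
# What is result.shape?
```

(3, 2, 2)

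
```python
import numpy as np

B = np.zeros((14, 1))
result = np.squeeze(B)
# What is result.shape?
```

(14,)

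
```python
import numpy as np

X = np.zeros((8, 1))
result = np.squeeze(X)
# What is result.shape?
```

(8,)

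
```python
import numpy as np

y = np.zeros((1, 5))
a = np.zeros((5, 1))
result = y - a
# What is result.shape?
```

(5, 5)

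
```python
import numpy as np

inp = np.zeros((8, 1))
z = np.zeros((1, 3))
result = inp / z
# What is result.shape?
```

(8, 3)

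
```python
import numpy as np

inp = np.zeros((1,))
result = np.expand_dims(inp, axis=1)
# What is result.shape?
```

(1, 1)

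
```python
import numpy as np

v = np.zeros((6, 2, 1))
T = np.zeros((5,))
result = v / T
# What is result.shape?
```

(6, 2, 5)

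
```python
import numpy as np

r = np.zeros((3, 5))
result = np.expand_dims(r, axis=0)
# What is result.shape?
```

(1, 3, 5)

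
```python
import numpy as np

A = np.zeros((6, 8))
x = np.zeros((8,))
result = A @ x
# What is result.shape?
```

(6,)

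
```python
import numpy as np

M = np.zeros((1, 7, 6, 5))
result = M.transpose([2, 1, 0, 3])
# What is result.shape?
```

(6, 7, 1, 5)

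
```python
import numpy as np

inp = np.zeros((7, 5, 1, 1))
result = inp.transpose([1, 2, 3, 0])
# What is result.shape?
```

(5, 1, 1, 7)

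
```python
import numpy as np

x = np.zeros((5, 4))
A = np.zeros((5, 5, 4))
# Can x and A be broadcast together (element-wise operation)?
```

Yes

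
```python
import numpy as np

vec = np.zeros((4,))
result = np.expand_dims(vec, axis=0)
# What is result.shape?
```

(1, 4)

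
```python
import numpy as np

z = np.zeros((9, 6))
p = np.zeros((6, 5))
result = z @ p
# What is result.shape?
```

(9, 5)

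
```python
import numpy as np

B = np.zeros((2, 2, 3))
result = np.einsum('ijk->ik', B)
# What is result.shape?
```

(2, 3)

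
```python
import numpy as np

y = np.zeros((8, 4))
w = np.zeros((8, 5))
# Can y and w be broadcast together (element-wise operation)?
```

No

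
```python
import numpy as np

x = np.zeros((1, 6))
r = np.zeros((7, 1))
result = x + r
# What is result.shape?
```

(7, 6)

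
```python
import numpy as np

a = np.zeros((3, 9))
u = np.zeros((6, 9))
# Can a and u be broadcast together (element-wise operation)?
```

No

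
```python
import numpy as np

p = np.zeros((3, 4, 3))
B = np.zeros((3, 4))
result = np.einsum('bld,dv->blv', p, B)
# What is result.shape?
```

(3, 4, 4)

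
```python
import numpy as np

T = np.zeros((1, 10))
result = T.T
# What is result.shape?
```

(10, 1)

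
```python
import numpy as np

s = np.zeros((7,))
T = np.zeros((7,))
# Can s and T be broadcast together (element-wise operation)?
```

Yes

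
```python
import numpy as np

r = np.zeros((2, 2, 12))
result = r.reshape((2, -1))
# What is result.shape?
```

(2, 24)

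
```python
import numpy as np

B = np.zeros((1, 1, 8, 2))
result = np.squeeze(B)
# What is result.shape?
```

(8, 2)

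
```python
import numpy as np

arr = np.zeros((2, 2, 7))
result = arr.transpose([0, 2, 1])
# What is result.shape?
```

(2, 7, 2)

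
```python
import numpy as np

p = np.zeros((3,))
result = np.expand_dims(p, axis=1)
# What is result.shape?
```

(3, 1)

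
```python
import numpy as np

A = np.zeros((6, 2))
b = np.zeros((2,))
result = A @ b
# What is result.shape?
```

(6,)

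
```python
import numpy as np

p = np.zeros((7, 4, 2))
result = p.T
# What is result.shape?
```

(2, 4, 7)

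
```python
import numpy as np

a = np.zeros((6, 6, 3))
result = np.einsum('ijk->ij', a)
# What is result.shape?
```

(6, 6)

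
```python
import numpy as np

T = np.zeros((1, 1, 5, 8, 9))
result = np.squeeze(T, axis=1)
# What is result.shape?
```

(1, 5, 8, 9)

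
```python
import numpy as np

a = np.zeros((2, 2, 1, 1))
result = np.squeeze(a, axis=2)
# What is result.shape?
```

(2, 2, 1)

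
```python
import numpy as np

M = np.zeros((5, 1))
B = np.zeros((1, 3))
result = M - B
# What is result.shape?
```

(5, 3)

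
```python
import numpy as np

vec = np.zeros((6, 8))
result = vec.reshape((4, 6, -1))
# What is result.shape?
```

(4, 6, 2)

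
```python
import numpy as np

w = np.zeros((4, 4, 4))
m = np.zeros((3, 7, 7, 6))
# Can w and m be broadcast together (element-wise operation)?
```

No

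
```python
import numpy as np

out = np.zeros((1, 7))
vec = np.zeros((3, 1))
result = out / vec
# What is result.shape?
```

(3, 7)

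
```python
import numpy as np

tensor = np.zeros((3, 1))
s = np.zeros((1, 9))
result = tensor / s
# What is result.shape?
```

(3, 9)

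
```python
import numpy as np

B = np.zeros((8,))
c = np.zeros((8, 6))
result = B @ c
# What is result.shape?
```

(6,)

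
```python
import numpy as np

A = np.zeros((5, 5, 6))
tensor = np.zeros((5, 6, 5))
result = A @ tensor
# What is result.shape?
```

(5, 5, 5)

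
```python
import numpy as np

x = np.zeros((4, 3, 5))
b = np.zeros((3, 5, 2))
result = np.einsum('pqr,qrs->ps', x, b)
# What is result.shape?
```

(4, 2)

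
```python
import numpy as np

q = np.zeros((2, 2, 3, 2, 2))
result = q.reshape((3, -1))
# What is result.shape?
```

(3, 16)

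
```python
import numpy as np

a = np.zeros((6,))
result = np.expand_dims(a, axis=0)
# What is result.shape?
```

(1, 6)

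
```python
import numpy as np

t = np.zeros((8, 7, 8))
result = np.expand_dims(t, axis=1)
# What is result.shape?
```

(8, 1, 7, 8)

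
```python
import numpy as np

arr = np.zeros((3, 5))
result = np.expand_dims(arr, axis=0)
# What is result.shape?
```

(1, 3, 5)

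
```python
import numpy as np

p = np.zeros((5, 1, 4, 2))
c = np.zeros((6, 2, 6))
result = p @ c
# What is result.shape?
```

(5, 6, 4, 6)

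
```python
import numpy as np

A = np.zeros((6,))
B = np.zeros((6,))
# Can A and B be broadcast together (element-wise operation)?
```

Yes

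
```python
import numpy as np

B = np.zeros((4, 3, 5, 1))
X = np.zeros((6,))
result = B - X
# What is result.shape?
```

(4, 3, 5, 6)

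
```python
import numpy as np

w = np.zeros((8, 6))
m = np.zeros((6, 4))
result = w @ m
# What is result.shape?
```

(8, 4)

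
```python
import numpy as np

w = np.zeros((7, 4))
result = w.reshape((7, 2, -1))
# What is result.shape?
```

(7, 2, 2)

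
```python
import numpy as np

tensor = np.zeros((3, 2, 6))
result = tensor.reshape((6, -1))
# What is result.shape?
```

(6, 6)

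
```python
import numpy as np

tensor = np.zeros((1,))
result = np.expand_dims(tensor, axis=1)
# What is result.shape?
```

(1, 1)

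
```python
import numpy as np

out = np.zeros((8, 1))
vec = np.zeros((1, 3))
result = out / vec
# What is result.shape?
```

(8, 3)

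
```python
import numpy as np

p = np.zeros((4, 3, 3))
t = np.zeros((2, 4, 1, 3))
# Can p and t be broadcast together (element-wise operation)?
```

Yes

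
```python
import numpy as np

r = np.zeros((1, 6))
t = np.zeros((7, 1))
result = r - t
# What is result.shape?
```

(7, 6)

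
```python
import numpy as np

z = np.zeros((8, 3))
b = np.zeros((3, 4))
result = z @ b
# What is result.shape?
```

(8, 4)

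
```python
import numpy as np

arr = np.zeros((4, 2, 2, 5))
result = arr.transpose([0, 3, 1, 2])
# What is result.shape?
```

(4, 5, 2, 2)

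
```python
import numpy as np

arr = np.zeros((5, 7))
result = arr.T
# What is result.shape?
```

(7, 5)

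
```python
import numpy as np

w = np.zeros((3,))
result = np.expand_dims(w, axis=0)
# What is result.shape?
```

(1, 3)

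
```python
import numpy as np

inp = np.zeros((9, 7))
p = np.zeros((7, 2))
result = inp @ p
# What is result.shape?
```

(9, 2)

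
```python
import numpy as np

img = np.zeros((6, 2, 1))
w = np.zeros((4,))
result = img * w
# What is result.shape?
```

(6, 2, 4)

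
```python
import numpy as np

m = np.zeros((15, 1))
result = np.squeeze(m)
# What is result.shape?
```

(15,)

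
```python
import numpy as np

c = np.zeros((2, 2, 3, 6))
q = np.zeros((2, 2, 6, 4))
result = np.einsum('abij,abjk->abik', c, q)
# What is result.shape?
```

(2, 2, 3, 4)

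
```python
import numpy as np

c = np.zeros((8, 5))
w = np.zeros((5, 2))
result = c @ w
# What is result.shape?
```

(8, 2)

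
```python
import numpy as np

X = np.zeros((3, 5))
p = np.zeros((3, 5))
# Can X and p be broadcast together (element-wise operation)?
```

Yes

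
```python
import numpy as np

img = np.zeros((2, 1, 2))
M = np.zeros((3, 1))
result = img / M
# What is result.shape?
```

(2, 3, 2)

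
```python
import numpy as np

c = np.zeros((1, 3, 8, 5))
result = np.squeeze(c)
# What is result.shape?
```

(3, 8, 5)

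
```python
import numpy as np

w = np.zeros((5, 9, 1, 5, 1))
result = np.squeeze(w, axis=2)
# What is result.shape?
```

(5, 9, 5, 1)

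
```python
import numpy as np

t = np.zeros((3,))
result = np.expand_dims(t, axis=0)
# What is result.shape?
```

(1, 3)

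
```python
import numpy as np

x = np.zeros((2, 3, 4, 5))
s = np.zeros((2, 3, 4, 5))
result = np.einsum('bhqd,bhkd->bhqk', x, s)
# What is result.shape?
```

(2, 3, 4, 4)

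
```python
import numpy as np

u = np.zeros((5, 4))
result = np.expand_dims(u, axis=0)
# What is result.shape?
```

(1, 5, 4)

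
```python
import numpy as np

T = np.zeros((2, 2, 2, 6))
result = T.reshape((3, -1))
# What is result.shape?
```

(3, 16)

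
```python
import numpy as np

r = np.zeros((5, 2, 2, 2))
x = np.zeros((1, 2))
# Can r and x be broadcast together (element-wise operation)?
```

Yes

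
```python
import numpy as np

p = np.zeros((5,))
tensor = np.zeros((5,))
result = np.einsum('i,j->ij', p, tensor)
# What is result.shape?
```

(5, 5)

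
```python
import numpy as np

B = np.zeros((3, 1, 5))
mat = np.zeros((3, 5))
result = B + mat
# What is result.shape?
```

(3, 3, 5)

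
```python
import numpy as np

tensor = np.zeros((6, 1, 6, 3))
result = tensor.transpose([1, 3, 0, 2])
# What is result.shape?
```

(1, 3, 6, 6)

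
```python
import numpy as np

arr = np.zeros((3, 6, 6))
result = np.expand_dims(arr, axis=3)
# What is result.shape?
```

(3, 6, 6, 1)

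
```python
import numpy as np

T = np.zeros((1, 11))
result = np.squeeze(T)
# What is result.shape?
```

(11,)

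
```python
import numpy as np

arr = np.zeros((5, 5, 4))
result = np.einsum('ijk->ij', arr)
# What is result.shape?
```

(5, 5)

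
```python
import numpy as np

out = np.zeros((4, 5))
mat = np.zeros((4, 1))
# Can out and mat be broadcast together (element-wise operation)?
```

Yes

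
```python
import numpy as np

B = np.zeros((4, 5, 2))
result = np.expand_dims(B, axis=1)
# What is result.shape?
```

(4, 1, 5, 2)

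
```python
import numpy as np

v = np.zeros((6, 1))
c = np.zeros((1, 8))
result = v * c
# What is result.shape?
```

(6, 8)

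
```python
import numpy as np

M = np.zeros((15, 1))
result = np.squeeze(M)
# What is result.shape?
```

(15,)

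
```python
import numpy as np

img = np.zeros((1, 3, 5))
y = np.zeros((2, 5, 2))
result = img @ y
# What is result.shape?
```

(2, 3, 2)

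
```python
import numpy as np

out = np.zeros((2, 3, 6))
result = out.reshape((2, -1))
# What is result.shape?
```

(2, 18)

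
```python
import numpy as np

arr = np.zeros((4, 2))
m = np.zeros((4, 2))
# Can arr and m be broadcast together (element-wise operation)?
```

Yes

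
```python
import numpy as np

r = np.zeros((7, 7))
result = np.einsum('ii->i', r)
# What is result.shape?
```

(7,)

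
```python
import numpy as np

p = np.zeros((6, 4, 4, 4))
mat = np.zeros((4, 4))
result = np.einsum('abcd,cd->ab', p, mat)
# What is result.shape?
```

(6, 4)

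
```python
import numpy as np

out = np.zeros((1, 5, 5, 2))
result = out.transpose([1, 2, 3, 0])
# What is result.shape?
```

(5, 5, 2, 1)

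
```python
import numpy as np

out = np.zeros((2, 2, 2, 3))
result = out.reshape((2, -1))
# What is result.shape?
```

(2, 12)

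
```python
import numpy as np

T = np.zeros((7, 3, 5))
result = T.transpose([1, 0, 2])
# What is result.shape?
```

(3, 7, 5)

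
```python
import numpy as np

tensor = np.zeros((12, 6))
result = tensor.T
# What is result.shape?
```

(6, 12)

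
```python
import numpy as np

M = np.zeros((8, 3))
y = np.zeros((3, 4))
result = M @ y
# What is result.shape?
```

(8, 4)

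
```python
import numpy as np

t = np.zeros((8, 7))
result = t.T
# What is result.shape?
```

(7, 8)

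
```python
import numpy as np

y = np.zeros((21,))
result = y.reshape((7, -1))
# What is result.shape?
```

(7, 3)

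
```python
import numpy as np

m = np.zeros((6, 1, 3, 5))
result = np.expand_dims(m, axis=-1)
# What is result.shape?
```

(6, 1, 3, 5, 1)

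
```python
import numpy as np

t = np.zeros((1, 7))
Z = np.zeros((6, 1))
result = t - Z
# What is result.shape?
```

(6, 7)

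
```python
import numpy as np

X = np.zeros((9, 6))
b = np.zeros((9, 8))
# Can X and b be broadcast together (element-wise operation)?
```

No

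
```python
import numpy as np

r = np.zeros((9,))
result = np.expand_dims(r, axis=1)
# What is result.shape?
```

(9, 1)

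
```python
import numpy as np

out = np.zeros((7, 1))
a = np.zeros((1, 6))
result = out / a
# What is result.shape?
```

(7, 6)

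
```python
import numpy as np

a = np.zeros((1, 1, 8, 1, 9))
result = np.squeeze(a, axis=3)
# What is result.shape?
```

(1, 1, 8, 9)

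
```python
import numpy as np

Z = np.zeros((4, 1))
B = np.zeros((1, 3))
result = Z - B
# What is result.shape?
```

(4, 3)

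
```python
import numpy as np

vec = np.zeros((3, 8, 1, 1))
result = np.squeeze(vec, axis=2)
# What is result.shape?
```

(3, 8, 1)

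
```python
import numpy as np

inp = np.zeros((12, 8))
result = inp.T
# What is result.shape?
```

(8, 12)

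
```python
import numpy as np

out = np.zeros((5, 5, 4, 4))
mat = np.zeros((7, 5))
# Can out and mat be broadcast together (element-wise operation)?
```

No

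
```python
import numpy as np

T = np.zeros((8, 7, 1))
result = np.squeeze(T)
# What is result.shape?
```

(8, 7)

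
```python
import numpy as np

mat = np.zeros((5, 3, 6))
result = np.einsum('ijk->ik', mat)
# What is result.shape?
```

(5, 6)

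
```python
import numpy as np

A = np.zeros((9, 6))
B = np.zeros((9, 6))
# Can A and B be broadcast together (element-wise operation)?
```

Yes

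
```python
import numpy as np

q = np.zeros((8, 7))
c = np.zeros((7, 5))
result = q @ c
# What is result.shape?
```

(8, 5)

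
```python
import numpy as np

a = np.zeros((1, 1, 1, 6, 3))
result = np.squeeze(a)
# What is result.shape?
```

(6, 3)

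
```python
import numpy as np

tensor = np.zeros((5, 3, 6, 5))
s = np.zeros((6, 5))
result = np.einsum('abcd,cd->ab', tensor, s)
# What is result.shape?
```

(5, 3)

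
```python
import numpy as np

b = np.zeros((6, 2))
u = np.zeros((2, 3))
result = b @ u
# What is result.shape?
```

(6, 3)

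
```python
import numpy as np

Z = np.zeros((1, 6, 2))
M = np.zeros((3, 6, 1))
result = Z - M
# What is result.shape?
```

(3, 6, 2)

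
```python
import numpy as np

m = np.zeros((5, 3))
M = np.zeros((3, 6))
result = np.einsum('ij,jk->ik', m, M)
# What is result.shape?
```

(5, 6)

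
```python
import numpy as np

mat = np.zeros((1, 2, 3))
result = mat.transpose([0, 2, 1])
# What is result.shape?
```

(1, 3, 2)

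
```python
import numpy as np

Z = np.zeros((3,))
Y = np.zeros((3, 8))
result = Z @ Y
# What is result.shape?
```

(8,)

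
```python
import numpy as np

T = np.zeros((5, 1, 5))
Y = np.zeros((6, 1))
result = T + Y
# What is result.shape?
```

(5, 6, 5)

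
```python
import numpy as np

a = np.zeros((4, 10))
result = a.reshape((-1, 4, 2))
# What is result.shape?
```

(5, 4, 2)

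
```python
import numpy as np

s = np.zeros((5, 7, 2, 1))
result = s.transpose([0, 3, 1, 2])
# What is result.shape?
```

(5, 1, 7, 2)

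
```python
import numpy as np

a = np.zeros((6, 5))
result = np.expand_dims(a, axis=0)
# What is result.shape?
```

(1, 6, 5)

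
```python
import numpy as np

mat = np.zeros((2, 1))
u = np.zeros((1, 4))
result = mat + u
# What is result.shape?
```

(2, 4)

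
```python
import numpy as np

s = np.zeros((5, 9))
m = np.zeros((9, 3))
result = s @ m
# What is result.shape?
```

(5, 3)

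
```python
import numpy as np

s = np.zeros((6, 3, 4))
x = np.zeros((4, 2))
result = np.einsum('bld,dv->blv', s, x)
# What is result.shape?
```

(6, 3, 2)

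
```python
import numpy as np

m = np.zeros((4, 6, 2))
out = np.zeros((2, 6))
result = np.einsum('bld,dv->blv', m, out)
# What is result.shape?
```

(4, 6, 6)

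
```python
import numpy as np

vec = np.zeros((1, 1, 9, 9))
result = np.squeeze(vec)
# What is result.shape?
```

(9, 9)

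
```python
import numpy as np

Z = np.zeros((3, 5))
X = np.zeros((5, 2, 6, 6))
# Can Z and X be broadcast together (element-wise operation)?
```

No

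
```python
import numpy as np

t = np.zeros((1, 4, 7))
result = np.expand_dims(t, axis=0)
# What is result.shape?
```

(1, 1, 4, 7)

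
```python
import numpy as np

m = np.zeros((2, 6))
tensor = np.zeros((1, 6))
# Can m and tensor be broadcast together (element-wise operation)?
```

Yes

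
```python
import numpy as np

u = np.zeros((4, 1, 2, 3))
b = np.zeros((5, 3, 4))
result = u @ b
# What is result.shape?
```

(4, 5, 2, 4)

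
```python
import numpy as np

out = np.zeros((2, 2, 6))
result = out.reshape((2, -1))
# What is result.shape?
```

(2, 12)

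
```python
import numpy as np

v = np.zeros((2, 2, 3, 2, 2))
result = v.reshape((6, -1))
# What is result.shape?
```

(6, 8)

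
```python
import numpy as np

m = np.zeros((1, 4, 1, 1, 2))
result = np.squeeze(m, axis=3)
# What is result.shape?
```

(1, 4, 1, 2)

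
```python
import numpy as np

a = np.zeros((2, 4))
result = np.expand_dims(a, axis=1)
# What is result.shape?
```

(2, 1, 4)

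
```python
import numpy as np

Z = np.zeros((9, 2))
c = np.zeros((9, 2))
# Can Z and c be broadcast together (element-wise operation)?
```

Yes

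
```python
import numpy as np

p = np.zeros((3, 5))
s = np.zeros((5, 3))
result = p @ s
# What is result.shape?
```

(3, 3)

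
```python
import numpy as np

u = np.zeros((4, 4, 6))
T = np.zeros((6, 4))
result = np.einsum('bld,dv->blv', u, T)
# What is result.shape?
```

(4, 4, 4)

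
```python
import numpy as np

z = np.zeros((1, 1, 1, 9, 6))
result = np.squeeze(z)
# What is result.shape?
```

(9, 6)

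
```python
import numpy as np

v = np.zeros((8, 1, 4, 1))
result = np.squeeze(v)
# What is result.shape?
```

(8, 4)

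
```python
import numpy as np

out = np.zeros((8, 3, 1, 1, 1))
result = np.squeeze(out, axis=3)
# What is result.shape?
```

(8, 3, 1, 1)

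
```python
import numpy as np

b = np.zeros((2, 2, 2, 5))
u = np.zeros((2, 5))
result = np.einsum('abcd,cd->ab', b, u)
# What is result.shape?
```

(2, 2)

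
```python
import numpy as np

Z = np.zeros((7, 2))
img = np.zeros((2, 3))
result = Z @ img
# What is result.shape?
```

(7, 3)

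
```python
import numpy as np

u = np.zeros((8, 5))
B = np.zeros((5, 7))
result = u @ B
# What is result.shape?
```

(8, 7)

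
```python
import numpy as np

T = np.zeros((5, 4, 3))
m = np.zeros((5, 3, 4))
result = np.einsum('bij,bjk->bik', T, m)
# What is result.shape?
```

(5, 4, 4)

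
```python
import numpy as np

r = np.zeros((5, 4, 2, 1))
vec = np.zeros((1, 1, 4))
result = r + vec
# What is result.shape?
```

(5, 4, 2, 4)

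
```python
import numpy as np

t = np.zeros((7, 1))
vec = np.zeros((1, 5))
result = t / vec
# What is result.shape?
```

(7, 5)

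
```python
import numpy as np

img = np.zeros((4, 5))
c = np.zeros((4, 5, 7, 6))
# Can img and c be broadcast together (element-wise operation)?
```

No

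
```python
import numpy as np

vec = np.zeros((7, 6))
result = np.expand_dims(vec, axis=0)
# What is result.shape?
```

(1, 7, 6)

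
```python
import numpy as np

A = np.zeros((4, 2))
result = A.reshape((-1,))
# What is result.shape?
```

(8,)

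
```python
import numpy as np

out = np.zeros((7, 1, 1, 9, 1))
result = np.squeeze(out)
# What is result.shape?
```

(7, 9)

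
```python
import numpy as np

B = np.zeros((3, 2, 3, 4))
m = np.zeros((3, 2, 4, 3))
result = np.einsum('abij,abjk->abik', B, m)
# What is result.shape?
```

(3, 2, 3, 3)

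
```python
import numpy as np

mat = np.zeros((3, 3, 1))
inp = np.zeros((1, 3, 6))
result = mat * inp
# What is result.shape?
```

(3, 3, 6)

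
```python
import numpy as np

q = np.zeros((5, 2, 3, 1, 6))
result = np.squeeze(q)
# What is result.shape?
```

(5, 2, 3, 6)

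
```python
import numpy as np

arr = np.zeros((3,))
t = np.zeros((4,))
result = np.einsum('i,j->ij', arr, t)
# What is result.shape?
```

(3, 4)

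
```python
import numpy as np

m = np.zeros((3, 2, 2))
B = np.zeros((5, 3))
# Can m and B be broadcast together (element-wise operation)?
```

No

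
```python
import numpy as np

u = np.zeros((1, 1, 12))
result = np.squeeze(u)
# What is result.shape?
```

(12,)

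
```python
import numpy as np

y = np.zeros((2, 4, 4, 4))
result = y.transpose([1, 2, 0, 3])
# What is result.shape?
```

(4, 4, 2, 4)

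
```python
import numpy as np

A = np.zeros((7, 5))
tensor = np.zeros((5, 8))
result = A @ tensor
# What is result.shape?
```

(7, 8)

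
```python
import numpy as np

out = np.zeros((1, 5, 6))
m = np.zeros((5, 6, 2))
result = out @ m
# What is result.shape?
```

(5, 5, 2)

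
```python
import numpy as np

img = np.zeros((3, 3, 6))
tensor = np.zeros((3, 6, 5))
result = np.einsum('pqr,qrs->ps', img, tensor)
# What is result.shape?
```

(3, 5)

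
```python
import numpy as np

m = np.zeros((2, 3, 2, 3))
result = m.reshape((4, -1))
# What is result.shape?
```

(4, 9)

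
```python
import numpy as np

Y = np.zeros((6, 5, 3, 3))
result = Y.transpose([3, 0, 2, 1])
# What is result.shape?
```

(3, 6, 3, 5)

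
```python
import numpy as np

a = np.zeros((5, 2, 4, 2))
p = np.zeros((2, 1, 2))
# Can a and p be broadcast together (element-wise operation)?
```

Yes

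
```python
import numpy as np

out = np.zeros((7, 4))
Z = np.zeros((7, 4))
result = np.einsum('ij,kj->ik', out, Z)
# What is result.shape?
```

(7, 7)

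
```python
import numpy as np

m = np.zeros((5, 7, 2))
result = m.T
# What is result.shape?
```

(2, 7, 5)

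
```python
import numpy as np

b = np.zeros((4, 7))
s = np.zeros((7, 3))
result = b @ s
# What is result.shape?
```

(4, 3)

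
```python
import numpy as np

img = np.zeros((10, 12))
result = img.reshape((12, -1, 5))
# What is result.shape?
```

(12, 2, 5)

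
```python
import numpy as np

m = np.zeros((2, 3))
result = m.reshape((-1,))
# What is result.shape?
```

(6,)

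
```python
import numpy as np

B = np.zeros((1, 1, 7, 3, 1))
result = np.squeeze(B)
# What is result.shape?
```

(7, 3)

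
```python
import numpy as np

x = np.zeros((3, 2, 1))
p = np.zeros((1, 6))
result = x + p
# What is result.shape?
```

(3, 2, 6)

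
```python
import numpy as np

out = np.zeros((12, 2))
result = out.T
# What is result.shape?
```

(2, 12)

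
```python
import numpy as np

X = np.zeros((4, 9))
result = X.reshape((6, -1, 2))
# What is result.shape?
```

(6, 3, 2)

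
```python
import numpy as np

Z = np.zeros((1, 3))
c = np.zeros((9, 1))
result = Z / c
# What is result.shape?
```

(9, 3)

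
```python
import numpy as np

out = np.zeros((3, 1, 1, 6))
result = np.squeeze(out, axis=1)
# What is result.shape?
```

(3, 1, 6)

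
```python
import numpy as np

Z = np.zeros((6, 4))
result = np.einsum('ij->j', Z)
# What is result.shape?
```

(4,)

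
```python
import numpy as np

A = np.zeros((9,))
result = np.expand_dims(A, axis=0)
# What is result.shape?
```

(1, 9)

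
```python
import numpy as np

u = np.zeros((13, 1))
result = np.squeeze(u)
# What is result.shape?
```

(13,)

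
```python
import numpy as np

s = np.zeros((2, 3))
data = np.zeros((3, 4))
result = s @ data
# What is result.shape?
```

(2, 4)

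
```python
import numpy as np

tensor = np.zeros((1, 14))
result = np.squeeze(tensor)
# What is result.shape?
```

(14,)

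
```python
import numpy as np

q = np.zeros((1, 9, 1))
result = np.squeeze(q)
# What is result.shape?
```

(9,)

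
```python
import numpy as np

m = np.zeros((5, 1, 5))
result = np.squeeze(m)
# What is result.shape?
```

(5, 5)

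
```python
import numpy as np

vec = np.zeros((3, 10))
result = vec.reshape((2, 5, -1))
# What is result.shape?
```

(2, 5, 3)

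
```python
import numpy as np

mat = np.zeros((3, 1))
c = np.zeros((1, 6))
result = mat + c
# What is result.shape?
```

(3, 6)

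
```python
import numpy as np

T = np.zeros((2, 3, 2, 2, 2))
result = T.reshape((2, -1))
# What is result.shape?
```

(2, 24)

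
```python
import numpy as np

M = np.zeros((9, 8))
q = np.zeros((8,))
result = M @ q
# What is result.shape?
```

(9,)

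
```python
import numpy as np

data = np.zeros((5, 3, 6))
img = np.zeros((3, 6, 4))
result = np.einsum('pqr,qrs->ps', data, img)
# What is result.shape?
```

(5, 4)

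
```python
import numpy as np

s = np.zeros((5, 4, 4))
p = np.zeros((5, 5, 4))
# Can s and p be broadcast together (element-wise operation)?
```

No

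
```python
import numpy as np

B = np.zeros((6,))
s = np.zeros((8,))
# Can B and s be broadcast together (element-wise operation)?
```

No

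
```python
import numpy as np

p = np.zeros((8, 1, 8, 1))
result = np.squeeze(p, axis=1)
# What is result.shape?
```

(8, 8, 1)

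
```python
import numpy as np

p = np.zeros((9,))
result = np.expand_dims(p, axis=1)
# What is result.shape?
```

(9, 1)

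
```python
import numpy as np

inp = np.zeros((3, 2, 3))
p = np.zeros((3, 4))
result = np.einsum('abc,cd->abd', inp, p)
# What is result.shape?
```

(3, 2, 4)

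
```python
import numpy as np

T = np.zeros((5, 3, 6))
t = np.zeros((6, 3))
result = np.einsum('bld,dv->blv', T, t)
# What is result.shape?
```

(5, 3, 3)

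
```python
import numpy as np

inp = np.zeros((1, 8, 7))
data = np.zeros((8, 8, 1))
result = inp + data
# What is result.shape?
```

(8, 8, 7)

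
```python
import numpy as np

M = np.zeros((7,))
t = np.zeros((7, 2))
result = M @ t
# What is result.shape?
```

(2,)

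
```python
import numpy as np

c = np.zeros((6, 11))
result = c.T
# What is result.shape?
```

(11, 6)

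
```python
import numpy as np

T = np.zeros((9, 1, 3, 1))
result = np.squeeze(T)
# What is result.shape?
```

(9, 3)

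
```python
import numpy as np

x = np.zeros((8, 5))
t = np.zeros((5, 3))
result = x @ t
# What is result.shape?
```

(8, 3)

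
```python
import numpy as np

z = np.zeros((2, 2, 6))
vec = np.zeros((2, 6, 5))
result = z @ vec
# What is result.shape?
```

(2, 2, 5)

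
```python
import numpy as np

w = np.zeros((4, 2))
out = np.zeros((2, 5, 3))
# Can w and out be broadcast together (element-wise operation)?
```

No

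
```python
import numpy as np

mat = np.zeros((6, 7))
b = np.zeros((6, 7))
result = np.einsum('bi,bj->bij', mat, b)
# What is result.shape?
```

(6, 7, 7)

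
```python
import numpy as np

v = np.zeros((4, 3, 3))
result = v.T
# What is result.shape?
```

(3, 3, 4)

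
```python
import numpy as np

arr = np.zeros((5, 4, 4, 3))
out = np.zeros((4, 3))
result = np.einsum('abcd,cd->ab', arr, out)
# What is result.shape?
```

(5, 4)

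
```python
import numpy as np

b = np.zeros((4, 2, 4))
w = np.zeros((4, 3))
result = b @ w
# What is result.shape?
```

(4, 2, 3)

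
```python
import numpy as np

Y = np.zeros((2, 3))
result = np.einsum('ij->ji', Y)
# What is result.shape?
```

(3, 2)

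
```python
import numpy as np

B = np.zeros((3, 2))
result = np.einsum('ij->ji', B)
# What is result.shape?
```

(2, 3)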